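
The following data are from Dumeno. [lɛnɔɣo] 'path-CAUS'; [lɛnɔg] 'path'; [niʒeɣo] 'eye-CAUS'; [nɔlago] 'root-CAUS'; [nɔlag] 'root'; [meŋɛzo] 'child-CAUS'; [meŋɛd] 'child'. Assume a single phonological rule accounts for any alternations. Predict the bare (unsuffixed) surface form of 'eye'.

[niʒeg]

'path' shows [ɣ] ~ [g] at the end of the stem ([lɛnɔɣo] vs [lɛnɔg]).
Compare 'root', with invariant [g] in [nɔlago] and [nɔlag]: an analysis with underlying /g/ and a rule producing [ɣ] before the CAUS suffix would wrongly predict alternation here too.
Therefore /ɣ/ is basic and [g] is derived by word-final hardening (voiced fricatives become stops word-finally).
From [niʒeɣo] the stem 'eye' is /niʒeɣ/; word-finally this yields [niʒeg].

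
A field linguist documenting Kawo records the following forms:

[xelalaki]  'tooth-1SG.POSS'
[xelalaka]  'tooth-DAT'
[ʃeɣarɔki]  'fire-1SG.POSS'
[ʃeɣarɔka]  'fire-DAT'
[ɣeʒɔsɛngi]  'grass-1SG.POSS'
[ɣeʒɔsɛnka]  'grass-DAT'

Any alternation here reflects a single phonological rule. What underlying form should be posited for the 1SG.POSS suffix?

The 1SG.POSS morpheme has two allomorphs, [-gi] and [-ki].
By contrast the DAT suffix keeps its initial [k] throughout — that segment must be underlying.
The 1SG.POSS suffix is therefore /-gi/ underlyingly, with post-vocalic devoicing: voiced stops become voiceless after a vowel.

/-gi/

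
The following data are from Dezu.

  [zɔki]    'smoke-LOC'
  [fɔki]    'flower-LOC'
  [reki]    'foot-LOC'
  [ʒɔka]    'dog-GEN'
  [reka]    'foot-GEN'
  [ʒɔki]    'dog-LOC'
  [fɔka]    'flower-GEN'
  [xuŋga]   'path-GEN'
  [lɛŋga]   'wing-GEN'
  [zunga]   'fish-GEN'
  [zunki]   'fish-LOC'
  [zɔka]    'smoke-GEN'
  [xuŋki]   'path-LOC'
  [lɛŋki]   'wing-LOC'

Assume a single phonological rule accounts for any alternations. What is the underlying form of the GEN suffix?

/-ga/

The GEN suffix surfaces as [-ga] and [-ka], depending on the final segment of the stem.
The LOC suffix, which begins with [k], is invariant after every stem; so [k] is not altered by any rule here.
The GEN suffix is therefore /-ga/ underlyingly, with post-vocalic devoicing: voiced stops become voiceless after a vowel.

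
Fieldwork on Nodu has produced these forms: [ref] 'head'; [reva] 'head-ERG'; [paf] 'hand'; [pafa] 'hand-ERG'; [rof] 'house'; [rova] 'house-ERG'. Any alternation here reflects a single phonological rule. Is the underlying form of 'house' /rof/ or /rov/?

/rov/

The stem for 'house' ends in [f] in [rof] but [v] in [rova].
But 'hand' keeps [f] in both environments ([paf], [pafa]), so there is no rule changing /f/ to [v] before the ERG suffix.
So /v/ is underlying, and a rule of word-final obstruent devoicing — voiced obstruents become voiceless word-finally — gives [f].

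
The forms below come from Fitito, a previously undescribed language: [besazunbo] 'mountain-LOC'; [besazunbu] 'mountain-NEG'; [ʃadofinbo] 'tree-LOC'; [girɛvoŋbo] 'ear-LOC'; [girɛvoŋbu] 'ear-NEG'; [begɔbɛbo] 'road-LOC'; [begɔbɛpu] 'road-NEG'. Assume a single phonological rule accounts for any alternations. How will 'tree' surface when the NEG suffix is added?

[ʃadofinbu]

The NEG morpheme has two allomorphs, [-bu] and [-pu].
The LOC suffix, which begins with [b], is invariant after every stem; so [b] is not altered by any rule here.
The NEG suffix is therefore /-pu/ underlyingly, with post-nasal voicing: voiceless stops become voiced after a nasal.
After 'tree', which ends in a nasal, the suffix surfaces as [-bu], giving [ʃadofinbu].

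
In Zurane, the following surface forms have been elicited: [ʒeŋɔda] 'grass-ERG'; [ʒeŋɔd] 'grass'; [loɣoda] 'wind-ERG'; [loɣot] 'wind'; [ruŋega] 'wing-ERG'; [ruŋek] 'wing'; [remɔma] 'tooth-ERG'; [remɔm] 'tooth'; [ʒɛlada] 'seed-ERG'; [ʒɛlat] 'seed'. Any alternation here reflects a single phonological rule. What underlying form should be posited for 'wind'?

/loɣot/

The root 'wind' surfaces as [loɣoda] and [loɣot], with a stem-final [d] ~ [t] alternation.
If /d/ were underlying and a rule turned it into [t] in isolation, 'grass' would also alternate; but it has [d] in both [ʒeŋɔda] and [ʒeŋɔd].
The underlying segment must be /t/; voiceless stops become voiced between vowels, yielding [d] there.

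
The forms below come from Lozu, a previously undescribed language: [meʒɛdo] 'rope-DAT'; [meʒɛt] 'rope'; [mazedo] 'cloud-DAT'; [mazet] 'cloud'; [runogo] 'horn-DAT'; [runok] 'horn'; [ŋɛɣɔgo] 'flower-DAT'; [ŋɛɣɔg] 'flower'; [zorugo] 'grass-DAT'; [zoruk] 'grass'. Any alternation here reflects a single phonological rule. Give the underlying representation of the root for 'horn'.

'horn' shows [g] ~ [k] at the end of the stem ([runogo] vs [runok]).
Compare 'flower', with invariant [g] in [ŋɛɣɔgo] and [ŋɛɣɔg]: an analysis with underlying /g/ and a rule producing [k] in isolation would wrongly predict alternation here too.
The alternation reflects intervocalic voicing: voiceless stops become voiced between vowels. /k/ is underlying.
The underlying form of 'horn' is therefore /runok/.

/runok/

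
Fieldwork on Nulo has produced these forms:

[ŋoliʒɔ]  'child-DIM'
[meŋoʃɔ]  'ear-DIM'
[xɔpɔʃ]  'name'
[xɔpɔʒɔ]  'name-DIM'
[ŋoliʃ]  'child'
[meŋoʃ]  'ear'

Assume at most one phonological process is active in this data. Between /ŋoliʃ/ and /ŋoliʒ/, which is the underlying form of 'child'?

/ŋoliʒ/

In [ŋoliʃ] and [ŋoliʒɔ] the final segment of 'child' alternates: [ʃ] ~ [ʒ].
If /ʃ/ were underlying and a rule turned it into [ʒ] before the DIM suffix, 'ear' would also alternate; but it has [ʃ] in both [meŋoʃ] and [meŋoʃɔ].
Therefore /ʒ/ is basic and [ʃ] is derived by word-final obstruent devoicing (voiced obstruents become voiceless word-finally).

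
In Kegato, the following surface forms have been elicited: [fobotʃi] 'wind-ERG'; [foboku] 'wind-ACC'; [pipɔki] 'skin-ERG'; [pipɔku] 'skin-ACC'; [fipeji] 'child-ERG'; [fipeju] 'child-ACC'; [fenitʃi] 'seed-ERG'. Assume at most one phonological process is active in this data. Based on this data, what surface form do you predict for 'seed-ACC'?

The stem for 'wind' ends in [tʃ] in [fobotʃi] but [k] in [foboku].
But 'skin' keeps [k] in both environments ([pipɔki], [pipɔku]), so there is no rule changing /k/ to [tʃ] before the ERG suffix.
The alternation reflects depalatalization: palato-alveolar /tʃ/ becomes [k] when no front vowel follows. /tʃ/ is underlying.
The one attested form of 'seed', [fenitʃi], shows underlying /fenitʃ/. Applying the same rule when no front vowel follows gives [feniku].

[feniku]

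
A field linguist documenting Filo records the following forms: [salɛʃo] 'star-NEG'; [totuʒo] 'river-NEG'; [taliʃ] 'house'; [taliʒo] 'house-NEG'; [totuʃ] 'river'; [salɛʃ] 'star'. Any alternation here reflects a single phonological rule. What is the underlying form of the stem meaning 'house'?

The root 'house' surfaces as [taliʒo] and [taliʃ], with a stem-final [ʒ] ~ [ʃ] alternation.
If /ʃ/ were underlying and a rule turned it into [ʒ] before the NEG suffix, 'star' would also alternate; but it has [ʃ] in both [salɛʃo] and [salɛʃ].
The underlying segment must be /ʒ/; voiced obstruents become voiceless word-finally, yielding [ʃ] there.
So 'house' = /taliʒ/.

/taliʒ/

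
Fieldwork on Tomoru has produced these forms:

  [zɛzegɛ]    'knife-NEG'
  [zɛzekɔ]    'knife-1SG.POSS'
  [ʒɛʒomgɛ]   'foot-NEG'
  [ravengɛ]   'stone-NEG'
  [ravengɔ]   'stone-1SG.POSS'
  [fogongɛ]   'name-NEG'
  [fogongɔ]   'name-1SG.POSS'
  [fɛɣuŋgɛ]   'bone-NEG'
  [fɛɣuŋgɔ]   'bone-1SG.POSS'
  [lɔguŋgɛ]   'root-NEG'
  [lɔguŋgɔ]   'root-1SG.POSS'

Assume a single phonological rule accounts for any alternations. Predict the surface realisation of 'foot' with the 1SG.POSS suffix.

The 1SG.POSS morpheme has two allomorphs, [-gɔ] and [-kɔ].
By contrast the NEG suffix keeps its initial [g] throughout — that segment must be underlying.
So the underlying form is /-kɔ/, and voiceless stops become voiced after a nasal.
After 'foot', which ends in a nasal, the suffix surfaces as [-gɔ], giving [ʒɛʒomgɔ].

[ʒɛʒomgɔ]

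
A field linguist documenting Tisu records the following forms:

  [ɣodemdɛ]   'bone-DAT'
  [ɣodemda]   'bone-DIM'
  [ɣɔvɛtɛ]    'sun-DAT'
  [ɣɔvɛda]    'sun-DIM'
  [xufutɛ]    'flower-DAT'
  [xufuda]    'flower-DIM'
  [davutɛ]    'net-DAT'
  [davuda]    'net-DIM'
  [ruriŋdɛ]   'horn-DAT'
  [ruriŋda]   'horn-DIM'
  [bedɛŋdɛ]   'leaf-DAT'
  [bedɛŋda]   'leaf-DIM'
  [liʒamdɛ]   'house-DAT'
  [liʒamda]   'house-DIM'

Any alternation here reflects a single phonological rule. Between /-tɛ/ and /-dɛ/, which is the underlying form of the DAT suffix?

The DAT suffix surfaces as [-dɛ] and [-tɛ], depending on the final segment of the stem.
By contrast the DIM suffix keeps its initial [d] throughout — that segment must be underlying.
So the underlying form is /-tɛ/, and voiceless stops become voiced after a nasal.

/-tɛ/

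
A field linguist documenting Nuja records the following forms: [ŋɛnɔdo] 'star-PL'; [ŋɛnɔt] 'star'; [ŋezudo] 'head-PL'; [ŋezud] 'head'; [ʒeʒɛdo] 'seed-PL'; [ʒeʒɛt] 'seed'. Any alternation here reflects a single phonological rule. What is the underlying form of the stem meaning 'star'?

The root 'star' surfaces as [ŋɛnɔdo] and [ŋɛnɔt], with a stem-final [d] ~ [t] alternation.
The stem 'head' ([ŋezudo], [ŋezud]) shows [d] unchanged in both environments, so [d] cannot be basic with [t] derived in isolation.
So /t/ is underlying, and a rule of intervocalic voicing — voiceless stops become voiced between vowels — gives [d].

/ŋɛnɔt/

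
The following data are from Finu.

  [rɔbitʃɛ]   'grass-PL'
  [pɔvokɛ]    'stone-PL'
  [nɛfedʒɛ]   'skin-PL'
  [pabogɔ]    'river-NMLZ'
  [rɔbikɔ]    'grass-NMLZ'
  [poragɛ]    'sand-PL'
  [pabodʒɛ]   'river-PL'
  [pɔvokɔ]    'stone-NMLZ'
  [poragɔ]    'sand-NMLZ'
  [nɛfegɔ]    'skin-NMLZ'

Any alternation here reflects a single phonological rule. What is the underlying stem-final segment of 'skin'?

/dʒ/

The root 'skin' surfaces as [nɛfegɔ] and [nɛfedʒɛ], with a stem-final [g] ~ [dʒ] alternation.
Compare 'sand', with invariant [g] in [poragɔ] and [poragɛ]: an analysis with underlying /g/ and a rule producing [dʒ] before the PL suffix would wrongly predict alternation here too.
Therefore /dʒ/ is basic and [g] is derived by depalatalization (palato-alveolar /tʃ/ and /dʒ/ become [k] and [g] when no front vowel follows).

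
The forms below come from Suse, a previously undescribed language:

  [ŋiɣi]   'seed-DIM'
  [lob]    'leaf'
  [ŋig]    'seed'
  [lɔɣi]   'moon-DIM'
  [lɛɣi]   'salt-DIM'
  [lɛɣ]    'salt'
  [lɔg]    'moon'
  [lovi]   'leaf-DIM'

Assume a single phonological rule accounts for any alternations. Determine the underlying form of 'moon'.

'moon' shows [ɣ] ~ [g] at the end of the stem ([lɔɣi] vs [lɔg]).
But 'salt' keeps [ɣ] in both environments ([lɛɣi], [lɛɣ]), so there is no rule changing /ɣ/ to [g] in isolation.
The alternation reflects intervocalic spirantization: voiced stops become fricatives between vowels. /g/ is underlying.
So 'moon' = /lɔg/.

/lɔg/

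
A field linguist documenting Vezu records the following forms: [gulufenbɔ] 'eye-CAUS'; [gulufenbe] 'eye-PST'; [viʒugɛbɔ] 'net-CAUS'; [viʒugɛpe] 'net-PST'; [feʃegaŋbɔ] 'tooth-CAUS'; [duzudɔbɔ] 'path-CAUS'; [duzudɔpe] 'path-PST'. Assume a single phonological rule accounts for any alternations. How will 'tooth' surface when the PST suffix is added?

The PST suffix surfaces as [-be] and [-pe], depending on the final segment of the stem.
By contrast the CAUS suffix keeps its initial [b] throughout — that segment must be underlying.
The PST suffix is therefore /-pe/ underlyingly, with post-nasal voicing: voiceless stops become voiced after a nasal.
After 'tooth', which ends in a nasal, the suffix surfaces as [-be], giving [feʃegaŋbe].

[feʃegaŋbe]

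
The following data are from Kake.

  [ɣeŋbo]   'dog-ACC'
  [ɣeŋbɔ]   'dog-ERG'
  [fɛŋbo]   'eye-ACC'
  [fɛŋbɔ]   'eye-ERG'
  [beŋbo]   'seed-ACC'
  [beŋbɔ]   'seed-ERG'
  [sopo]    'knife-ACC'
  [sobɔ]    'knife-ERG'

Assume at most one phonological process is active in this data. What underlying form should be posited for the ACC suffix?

/-po/

The ACC morpheme has two allomorphs, [-bo] and [-po].
By contrast the ERG suffix keeps its initial [b] throughout — that segment must be underlying.
The ACC suffix is therefore /-po/ underlyingly, with post-nasal voicing: voiceless stops become voiced after a nasal.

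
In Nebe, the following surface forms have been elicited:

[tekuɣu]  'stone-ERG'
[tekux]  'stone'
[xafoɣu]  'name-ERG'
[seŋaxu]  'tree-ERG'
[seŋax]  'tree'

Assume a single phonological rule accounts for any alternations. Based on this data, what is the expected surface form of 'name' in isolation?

[xafox]

In [tekuɣu] and [tekux] the final segment of 'stone' alternates: [ɣ] ~ [x].
If /x/ were underlying and a rule turned it into [ɣ] before the ERG suffix, 'tree' would also alternate; but it has [x] in both [seŋaxu] and [seŋax].
The underlying segment must be /ɣ/; voiced obstruents become voiceless word-finally, yielding [x] there.
From [xafoɣu] the stem 'name' is /xafoɣ/; word-finally this yields [xafox].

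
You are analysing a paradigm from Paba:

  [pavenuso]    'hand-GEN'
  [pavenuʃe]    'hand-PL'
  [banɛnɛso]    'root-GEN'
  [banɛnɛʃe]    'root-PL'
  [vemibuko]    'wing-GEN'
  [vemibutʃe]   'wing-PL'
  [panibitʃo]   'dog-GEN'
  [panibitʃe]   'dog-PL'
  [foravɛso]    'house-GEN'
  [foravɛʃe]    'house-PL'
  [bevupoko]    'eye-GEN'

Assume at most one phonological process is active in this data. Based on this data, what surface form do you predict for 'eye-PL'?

The root 'wing' surfaces as [vemibuko] and [vemibutʃe], with a stem-final [k] ~ [tʃ] alternation.
But 'dog' keeps [tʃ] in both environments ([panibitʃo], [panibitʃe]), so there is no rule changing /tʃ/ to [k] before the GEN suffix.
The underlying segment must be /k/; /k/ and /s/ become palato-alveolar [tʃ] and [ʃ] before a front vowel, yielding [tʃ] there.
The one attested form of 'eye', [bevupoko], shows underlying /bevupok/. Applying the same rule before a front vowel gives [bevupotʃe].

[bevupotʃe]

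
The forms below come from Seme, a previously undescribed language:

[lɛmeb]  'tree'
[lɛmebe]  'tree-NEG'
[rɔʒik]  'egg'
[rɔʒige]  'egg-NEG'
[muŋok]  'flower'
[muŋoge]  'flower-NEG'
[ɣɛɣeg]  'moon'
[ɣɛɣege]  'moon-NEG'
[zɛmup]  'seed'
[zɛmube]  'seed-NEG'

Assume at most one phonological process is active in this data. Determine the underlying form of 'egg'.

/rɔʒik/

The stem for 'egg' ends in [k] in [rɔʒik] but [g] in [rɔʒige].
Compare 'moon', with invariant [g] in [ɣɛɣeg] and [ɣɛɣege]: an analysis with underlying /g/ and a rule producing [k] in isolation would wrongly predict alternation here too.
Therefore /k/ is basic and [g] is derived by intervocalic voicing (voiceless stops become voiced between vowels).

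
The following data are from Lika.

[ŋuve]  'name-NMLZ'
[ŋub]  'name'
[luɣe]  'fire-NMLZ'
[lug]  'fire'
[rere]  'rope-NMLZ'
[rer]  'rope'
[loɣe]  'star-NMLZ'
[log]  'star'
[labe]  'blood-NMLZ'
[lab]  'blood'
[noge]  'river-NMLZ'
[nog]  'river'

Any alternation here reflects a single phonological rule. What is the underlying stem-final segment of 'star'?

/ɣ/

'star' shows [ɣ] ~ [g] at the end of the stem ([loɣe] vs [log]).
If /g/ were underlying and a rule turned it into [ɣ] before the NMLZ suffix, 'river' would also alternate; but it has [g] in both [noge] and [nog].
The alternation reflects word-final hardening: voiced fricatives become stops word-finally. /ɣ/ is underlying.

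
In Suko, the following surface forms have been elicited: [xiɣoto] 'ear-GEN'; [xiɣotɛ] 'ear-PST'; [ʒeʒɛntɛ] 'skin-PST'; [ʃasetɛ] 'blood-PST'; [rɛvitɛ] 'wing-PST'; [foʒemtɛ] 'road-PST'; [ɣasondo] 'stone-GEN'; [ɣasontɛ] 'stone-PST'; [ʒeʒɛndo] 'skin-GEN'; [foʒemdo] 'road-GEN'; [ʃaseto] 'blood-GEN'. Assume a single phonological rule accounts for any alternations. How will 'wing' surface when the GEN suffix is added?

[rɛvito]

The GEN morpheme has two allomorphs, [-do] and [-to].
By contrast the PST suffix keeps its initial [t] throughout — that segment must be underlying.
The GEN suffix is therefore /-do/ underlyingly, with post-vocalic devoicing: voiced stops become voiceless after a vowel.
After 'wing', which ends in a vowel, the suffix surfaces as [-to], giving [rɛvito].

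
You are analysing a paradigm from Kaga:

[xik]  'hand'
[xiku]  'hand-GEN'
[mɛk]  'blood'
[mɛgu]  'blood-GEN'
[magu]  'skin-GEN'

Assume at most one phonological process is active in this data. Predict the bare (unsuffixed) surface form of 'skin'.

[mak]

The root 'blood' surfaces as [mɛk] and [mɛgu], with a stem-final [k] ~ [g] alternation.
But 'hand' keeps [k] in both environments ([xik], [xiku]), so there is no rule changing /k/ to [g] before the GEN suffix.
So /g/ is underlying, and a rule of word-final obstruent devoicing — voiced obstruents become voiceless word-finally — gives [k].
The one attested form of 'skin', [magu], shows underlying /mag/. Applying the same rule word-finally gives [mak].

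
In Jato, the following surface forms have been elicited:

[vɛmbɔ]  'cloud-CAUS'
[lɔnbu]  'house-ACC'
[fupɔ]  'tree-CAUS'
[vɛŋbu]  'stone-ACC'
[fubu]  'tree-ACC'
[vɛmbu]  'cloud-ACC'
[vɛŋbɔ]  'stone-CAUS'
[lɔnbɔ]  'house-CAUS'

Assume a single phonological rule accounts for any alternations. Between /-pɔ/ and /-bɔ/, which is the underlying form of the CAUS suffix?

The CAUS suffix surfaces as [-bɔ] and [-pɔ], depending on the final segment of the stem.
The ACC suffix, which begins with [b], is invariant after every stem; so [b] is not altered by any rule here.
So the underlying form is /-pɔ/, and voiceless stops become voiced after a nasal.

/-pɔ/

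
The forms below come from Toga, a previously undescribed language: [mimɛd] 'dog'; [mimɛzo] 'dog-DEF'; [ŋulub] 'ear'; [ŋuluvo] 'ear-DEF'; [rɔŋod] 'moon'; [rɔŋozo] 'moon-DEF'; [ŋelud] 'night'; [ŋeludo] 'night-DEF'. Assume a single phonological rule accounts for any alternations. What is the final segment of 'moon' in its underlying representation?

/z/

The stem for 'moon' ends in [d] in [rɔŋod] but [z] in [rɔŋozo].
The stem 'night' ([ŋelud], [ŋeludo]) shows [d] unchanged in both environments, so [d] cannot be basic with [z] derived before the DEF suffix.
So /z/ is underlying, and a rule of word-final hardening — voiced fricatives become stops word-finally — gives [d].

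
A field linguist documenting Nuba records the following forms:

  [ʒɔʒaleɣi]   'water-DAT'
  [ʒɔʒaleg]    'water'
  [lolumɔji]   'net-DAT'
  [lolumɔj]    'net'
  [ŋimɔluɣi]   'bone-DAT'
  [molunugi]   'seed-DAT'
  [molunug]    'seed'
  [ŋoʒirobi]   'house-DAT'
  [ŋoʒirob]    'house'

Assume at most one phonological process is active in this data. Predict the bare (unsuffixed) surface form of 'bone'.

The root 'water' surfaces as [ʒɔʒaleɣi] and [ʒɔʒaleg], with a stem-final [ɣ] ~ [g] alternation.
If /g/ were underlying and a rule turned it into [ɣ] before the DAT suffix, 'seed' would also alternate; but it has [g] in both [molunugi] and [molunug].
Therefore /ɣ/ is basic and [g] is derived by word-final hardening (voiced fricatives become stops word-finally).
From [ŋimɔluɣi] the stem 'bone' is /ŋimɔluɣ/; word-finally this yields [ŋimɔlug].

[ŋimɔlug]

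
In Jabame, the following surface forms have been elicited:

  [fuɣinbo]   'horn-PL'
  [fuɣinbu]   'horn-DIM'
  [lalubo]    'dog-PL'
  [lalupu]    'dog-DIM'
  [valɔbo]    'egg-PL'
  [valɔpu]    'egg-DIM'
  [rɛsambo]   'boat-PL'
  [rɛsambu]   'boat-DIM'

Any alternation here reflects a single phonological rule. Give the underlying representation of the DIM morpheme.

/-pu/

The DIM morpheme has two allomorphs, [-bu] and [-pu].
By contrast the PL suffix keeps its initial [b] throughout — that segment must be underlying.
So the underlying form is /-pu/, and voiceless stops become voiced after a nasal.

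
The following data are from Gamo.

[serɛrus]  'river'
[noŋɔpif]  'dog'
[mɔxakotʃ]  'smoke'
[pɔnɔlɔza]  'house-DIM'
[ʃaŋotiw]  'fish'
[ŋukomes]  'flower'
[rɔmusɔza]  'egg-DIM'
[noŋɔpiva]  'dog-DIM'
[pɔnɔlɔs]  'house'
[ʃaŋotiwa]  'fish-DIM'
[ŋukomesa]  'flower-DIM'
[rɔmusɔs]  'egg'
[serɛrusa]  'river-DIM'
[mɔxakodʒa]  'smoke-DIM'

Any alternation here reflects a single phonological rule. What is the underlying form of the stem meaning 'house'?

/pɔnɔlɔz/

In [pɔnɔlɔs] and [pɔnɔlɔza] the final segment of 'house' alternates: [s] ~ [z].
If /s/ were underlying and a rule turned it into [z] before the DIM suffix, 'flower' would also alternate; but it has [s] in both [ŋukomes] and [ŋukomesa].
So /z/ is underlying, and a rule of word-final obstruent devoicing — voiced obstruents become voiceless word-finally — gives [s].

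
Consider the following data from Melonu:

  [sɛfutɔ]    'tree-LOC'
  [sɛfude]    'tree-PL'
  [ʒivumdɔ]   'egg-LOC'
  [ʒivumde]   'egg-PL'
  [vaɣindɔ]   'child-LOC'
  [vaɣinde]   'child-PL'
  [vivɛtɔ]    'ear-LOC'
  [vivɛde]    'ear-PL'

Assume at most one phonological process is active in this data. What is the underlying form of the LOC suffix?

The LOC suffix surfaces as [-dɔ] and [-tɔ], depending on the final segment of the stem.
By contrast the PL suffix keeps its initial [d] throughout — that segment must be underlying.
The LOC suffix is therefore /-tɔ/ underlyingly, with post-nasal voicing: voiceless stops become voiced after a nasal.

/-tɔ/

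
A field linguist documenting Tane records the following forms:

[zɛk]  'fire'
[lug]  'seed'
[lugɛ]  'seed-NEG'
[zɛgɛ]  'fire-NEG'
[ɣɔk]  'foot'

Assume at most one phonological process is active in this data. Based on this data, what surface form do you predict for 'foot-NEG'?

The stem for 'fire' ends in [k] in [zɛk] but [g] in [zɛgɛ].
But 'seed' keeps [g] in both environments ([lug], [lugɛ]), so there is no rule changing /g/ to [k] in isolation.
The underlying segment must be /k/; voiceless stops become voiced between vowels, yielding [g] there.
From [ɣɔk] the stem 'foot' is /ɣɔk/; between vowels this yields [ɣɔgɛ].

[ɣɔgɛ]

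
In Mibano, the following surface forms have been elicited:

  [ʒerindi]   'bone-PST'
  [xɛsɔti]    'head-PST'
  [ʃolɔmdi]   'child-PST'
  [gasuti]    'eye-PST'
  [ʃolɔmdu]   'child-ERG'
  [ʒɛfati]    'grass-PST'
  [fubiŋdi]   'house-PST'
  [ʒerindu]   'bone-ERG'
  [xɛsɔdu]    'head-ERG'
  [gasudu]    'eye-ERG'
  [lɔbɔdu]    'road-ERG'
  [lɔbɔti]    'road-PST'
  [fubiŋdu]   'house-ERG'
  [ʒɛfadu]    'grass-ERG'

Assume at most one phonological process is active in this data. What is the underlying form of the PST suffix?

/-ti/

The PST suffix surfaces as [-di] and [-ti], depending on the final segment of the stem.
By contrast the ERG suffix keeps its initial [d] throughout — that segment must be underlying.
So the underlying form is /-ti/, and voiceless stops become voiced after a nasal.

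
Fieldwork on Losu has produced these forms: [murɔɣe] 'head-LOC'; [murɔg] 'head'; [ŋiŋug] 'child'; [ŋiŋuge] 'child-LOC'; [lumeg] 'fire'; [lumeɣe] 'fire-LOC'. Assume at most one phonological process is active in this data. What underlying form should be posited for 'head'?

'head' shows [g] ~ [ɣ] at the end of the stem ([murɔg] vs [murɔɣe]).
The stem 'child' ([ŋiŋug], [ŋiŋuge]) shows [g] unchanged in both environments, so [g] cannot be basic with [ɣ] derived before the LOC suffix.
Therefore /ɣ/ is basic and [g] is derived by word-final hardening (voiced fricatives become stops word-finally).
So 'head' = /murɔɣ/.

/murɔɣ/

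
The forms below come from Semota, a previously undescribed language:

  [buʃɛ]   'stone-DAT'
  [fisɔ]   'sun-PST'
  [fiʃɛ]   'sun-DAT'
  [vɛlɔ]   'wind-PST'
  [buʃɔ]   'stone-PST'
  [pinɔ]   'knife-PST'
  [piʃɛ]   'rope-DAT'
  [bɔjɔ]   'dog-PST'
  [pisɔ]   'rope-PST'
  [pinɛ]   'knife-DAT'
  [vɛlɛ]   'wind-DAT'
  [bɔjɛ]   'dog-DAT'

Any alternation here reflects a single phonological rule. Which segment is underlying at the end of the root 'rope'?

/s/

The root 'rope' surfaces as [piʃɛ] and [pisɔ], with a stem-final [ʃ] ~ [s] alternation.
But 'stone' keeps [ʃ] in both environments ([buʃɛ], [buʃɔ]), so there is no rule changing /ʃ/ to [s] before the PST suffix.
So /s/ is underlying, and a rule of palatalization before a front vowel — /s/ becomes palato-alveolar [ʃ] before a front vowel — gives [ʃ].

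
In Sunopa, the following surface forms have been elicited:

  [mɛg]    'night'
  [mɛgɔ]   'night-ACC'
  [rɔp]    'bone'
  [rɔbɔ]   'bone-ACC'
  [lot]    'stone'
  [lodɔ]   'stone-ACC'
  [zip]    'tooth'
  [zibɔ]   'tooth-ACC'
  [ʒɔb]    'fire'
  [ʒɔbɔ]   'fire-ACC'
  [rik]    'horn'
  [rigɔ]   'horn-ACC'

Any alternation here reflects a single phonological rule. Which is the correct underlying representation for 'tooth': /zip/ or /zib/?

The root 'tooth' surfaces as [zip] and [zibɔ], with a stem-final [p] ~ [b] alternation.
Compare 'fire', with invariant [b] in [ʒɔb] and [ʒɔbɔ]: an analysis with underlying /b/ and a rule producing [p] in isolation would wrongly predict alternation here too.
The underlying segment must be /p/; voiceless stops become voiced between vowels, yielding [b] there.

/zip/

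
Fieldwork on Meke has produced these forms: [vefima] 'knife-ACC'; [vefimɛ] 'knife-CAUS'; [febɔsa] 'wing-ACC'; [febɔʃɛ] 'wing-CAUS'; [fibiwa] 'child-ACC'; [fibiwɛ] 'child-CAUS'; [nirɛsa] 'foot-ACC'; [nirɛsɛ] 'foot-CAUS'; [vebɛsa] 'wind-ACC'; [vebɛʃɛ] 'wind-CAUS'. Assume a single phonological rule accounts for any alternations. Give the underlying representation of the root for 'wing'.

'wing' shows [s] ~ [ʃ] at the end of the stem ([febɔsa] vs [febɔʃɛ]).
If /s/ were underlying and a rule turned it into [ʃ] before the CAUS suffix, 'foot' would also alternate; but it has [s] in both [nirɛsa] and [nirɛsɛ].
So /ʃ/ is underlying, and a rule of depalatalization — palato-alveolar /ʃ/ becomes [s] when no front vowel follows — gives [s].

/febɔʃ/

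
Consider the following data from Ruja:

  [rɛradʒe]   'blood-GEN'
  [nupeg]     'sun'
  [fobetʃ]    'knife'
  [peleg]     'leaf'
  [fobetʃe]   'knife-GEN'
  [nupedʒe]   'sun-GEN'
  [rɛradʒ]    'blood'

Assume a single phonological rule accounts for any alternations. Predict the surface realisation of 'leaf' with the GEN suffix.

[peledʒe]

In [nupedʒe] and [nupeg] the final segment of 'sun' alternates: [dʒ] ~ [g].
But 'blood' keeps [dʒ] in both environments ([rɛradʒe], [rɛradʒ]), so there is no rule changing /dʒ/ to [g] in isolation.
The underlying segment must be /g/; /g/ becomes palato-alveolar [dʒ] before a front vowel, yielding [dʒ] there.
From [peleg] the stem 'leaf' is /peleg/; before a front vowel this yields [peledʒe].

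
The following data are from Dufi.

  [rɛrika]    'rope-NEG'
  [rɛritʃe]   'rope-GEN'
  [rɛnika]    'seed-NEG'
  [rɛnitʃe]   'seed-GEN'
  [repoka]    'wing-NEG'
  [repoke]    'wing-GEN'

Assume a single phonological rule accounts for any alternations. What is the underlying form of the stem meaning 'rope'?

The stem for 'rope' ends in [k] in [rɛrika] but [tʃ] in [rɛritʃe].
But 'wing' keeps [k] in both environments ([repoka], [repoke]), so there is no rule changing /k/ to [tʃ] before the GEN suffix.
The alternation reflects depalatalization: palato-alveolar /tʃ/ becomes [k] when no front vowel follows. /tʃ/ is underlying.
So 'rope' = /rɛritʃ/.

/rɛritʃ/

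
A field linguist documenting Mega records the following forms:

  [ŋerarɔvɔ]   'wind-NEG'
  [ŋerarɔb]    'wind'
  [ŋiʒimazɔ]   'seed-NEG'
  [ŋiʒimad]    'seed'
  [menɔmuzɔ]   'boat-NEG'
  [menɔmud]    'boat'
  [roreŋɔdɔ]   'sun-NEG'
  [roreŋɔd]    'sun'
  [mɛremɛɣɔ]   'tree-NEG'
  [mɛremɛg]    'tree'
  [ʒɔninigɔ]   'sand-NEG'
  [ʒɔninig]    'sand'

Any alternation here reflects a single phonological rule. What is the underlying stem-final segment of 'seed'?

/z/

'seed' shows [z] ~ [d] at the end of the stem ([ŋiʒimazɔ] vs [ŋiʒimad]).
If /d/ were underlying and a rule turned it into [z] before the NEG suffix, 'sun' would also alternate; but it has [d] in both [roreŋɔdɔ] and [roreŋɔd].
So /z/ is underlying, and a rule of word-final hardening — voiced fricatives become stops word-finally — gives [d].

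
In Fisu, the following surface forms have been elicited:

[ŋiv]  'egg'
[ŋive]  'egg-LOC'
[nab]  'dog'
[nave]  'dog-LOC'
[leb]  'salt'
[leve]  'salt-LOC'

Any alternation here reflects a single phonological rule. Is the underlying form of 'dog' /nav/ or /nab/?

In [nab] and [nave] the final segment of 'dog' alternates: [b] ~ [v].
The stem 'egg' ([ŋiv], [ŋive]) shows [v] unchanged in both environments, so [v] cannot be basic with [b] derived in isolation.
The underlying segment must be /b/; voiced stops become fricatives between vowels, yielding [v] there.

/nab/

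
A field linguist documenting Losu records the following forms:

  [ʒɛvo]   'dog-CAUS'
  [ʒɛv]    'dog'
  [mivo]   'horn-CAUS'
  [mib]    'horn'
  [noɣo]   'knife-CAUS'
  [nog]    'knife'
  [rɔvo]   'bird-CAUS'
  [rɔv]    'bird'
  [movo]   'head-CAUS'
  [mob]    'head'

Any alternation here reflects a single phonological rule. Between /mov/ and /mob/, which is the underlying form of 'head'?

/mob/

In [movo] and [mob] the final segment of 'head' alternates: [v] ~ [b].
The stem 'dog' ([ʒɛvo], [ʒɛv]) shows [v] unchanged in both environments, so [v] cannot be basic with [b] derived in isolation.
The underlying segment must be /b/; voiced stops become fricatives between vowels, yielding [v] there.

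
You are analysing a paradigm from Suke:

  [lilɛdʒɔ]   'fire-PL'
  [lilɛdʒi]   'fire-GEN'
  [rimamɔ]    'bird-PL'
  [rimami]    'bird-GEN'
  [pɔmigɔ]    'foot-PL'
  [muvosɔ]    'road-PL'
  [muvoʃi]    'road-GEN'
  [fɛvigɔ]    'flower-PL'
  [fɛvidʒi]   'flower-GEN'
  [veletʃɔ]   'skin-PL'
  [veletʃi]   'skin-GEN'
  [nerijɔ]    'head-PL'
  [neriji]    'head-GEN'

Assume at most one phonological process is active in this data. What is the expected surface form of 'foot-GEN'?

[pɔmidʒi]

In [fɛvigɔ] and [fɛvidʒi] the final segment of 'flower' alternates: [g] ~ [dʒ].
But 'fire' keeps [dʒ] in both environments ([lilɛdʒɔ], [lilɛdʒi]), so there is no rule changing /dʒ/ to [g] before the PL suffix.
So /g/ is underlying, and a rule of palatalization before a front vowel — /g/ and /s/ become palato-alveolar [dʒ] and [ʃ] before a front vowel — gives [dʒ].
The one attested form of 'foot', [pɔmigɔ], shows underlying /pɔmig/. Applying the same rule before a front vowel gives [pɔmidʒi].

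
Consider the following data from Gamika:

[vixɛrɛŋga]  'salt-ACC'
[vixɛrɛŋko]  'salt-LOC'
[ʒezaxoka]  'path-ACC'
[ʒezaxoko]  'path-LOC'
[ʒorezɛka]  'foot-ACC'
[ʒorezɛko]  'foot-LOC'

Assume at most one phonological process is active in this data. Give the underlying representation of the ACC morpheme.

/-ga/

The ACC suffix surfaces as [-ga] and [-ka], depending on the final segment of the stem.
The LOC suffix, which begins with [k], is invariant after every stem; so [k] is not altered by any rule here.
So the underlying form is /-ga/, and voiced stops become voiceless after a vowel.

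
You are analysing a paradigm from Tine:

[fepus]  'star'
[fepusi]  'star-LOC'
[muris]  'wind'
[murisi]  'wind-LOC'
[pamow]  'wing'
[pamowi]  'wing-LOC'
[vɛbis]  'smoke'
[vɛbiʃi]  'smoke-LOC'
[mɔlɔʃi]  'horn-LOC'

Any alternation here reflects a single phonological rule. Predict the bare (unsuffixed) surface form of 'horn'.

The stem for 'smoke' ends in [s] in [vɛbis] but [ʃ] in [vɛbiʃi].
The stem 'wind' ([muris], [murisi]) shows [s] unchanged in both environments, so [s] cannot be basic with [ʃ] derived before the LOC suffix.
Therefore /ʃ/ is basic and [s] is derived by depalatalization (palato-alveolar /ʃ/ becomes [s] when no front vowel follows).
The one attested form of 'horn', [mɔlɔʃi], shows underlying /mɔlɔʃ/. Applying the same rule when no front vowel follows gives [mɔlɔs].

[mɔlɔs]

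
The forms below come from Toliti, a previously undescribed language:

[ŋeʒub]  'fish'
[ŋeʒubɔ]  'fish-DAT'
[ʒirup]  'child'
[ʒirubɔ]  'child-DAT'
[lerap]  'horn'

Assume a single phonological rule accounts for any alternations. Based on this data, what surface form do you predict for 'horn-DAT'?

[lerabɔ]

The stem for 'child' ends in [p] in [ʒirup] but [b] in [ʒirubɔ].
Compare 'fish', with invariant [b] in [ŋeʒub] and [ŋeʒubɔ]: an analysis with underlying /b/ and a rule producing [p] in isolation would wrongly predict alternation here too.
The alternation reflects intervocalic voicing: voiceless stops become voiced between vowels. /p/ is underlying.
From [lerap] the stem 'horn' is /lerap/; between vowels this yields [lerabɔ].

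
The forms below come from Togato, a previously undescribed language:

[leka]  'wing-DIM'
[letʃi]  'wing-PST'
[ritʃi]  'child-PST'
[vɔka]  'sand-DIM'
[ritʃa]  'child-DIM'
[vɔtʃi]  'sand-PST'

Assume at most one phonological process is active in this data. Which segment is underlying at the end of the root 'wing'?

In [leka] and [letʃi] the final segment of 'wing' alternates: [k] ~ [tʃ].
But 'child' keeps [tʃ] in both environments ([ritʃa], [ritʃi]), so there is no rule changing /tʃ/ to [k] before the DIM suffix.
The alternation reflects palatalization before a front vowel: /k/ becomes palato-alveolar [tʃ] before a front vowel. /k/ is underlying.

/k/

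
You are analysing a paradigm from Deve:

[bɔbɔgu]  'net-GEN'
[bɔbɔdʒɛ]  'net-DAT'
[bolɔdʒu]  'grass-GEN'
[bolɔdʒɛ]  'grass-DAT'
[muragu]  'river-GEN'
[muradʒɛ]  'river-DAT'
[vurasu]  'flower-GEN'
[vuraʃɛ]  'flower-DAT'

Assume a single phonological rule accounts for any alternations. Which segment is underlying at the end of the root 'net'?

/g/

The stem for 'net' ends in [g] in [bɔbɔgu] but [dʒ] in [bɔbɔdʒɛ].
Compare 'grass', with invariant [dʒ] in [bolɔdʒu] and [bolɔdʒɛ]: an analysis with underlying /dʒ/ and a rule producing [g] before the GEN suffix would wrongly predict alternation here too.
So /g/ is underlying, and a rule of palatalization before a front vowel — /g/ and /s/ become palato-alveolar [dʒ] and [ʃ] before a front vowel — gives [dʒ].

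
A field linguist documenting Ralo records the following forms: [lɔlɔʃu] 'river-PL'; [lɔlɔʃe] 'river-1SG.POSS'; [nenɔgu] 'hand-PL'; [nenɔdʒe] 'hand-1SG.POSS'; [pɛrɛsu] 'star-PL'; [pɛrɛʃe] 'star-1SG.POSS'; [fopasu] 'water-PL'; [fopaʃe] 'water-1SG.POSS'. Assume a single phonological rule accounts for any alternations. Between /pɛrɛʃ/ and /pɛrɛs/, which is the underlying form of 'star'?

/pɛrɛs/

'star' shows [s] ~ [ʃ] at the end of the stem ([pɛrɛsu] vs [pɛrɛʃe]).
But 'river' keeps [ʃ] in both environments ([lɔlɔʃu], [lɔlɔʃe]), so there is no rule changing /ʃ/ to [s] before the PL suffix.
Therefore /s/ is basic and [ʃ] is derived by palatalization before a front vowel (/g/ and /s/ become palato-alveolar [dʒ] and [ʃ] before a front vowel).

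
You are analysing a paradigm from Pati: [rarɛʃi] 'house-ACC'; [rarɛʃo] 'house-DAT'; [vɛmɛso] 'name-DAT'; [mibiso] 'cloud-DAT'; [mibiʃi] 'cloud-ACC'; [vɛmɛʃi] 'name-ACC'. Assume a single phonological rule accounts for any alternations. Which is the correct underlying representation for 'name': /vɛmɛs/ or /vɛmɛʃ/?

'name' shows [ʃ] ~ [s] at the end of the stem ([vɛmɛʃi] vs [vɛmɛso]).
The stem 'house' ([rarɛʃi], [rarɛʃo]) shows [ʃ] unchanged in both environments, so [ʃ] cannot be basic with [s] derived before the DAT suffix.
The alternation reflects palatalization before a front vowel: /s/ becomes palato-alveolar [ʃ] before a front vowel. /s/ is underlying.

/vɛmɛs/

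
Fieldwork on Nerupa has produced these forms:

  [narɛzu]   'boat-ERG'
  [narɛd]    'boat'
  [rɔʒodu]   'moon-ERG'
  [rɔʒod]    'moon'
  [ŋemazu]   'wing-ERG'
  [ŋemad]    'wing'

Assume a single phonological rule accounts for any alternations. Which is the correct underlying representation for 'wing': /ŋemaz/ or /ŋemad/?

/ŋemaz/

'wing' shows [z] ~ [d] at the end of the stem ([ŋemazu] vs [ŋemad]).
If /d/ were underlying and a rule turned it into [z] before the ERG suffix, 'moon' would also alternate; but it has [d] in both [rɔʒodu] and [rɔʒod].
The underlying segment must be /z/; voiced fricatives become stops word-finally, yielding [d] there.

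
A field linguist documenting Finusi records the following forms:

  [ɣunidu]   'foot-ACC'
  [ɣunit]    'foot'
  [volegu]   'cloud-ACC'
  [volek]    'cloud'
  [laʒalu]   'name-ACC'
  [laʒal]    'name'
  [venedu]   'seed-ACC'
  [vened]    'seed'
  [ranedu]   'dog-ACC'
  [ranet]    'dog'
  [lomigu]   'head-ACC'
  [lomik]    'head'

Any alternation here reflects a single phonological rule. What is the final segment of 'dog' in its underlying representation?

The root 'dog' surfaces as [ranedu] and [ranet], with a stem-final [d] ~ [t] alternation.
Compare 'seed', with invariant [d] in [venedu] and [vened]: an analysis with underlying /d/ and a rule producing [t] in isolation would wrongly predict alternation here too.
The alternation reflects intervocalic voicing: voiceless stops become voiced between vowels. /t/ is underlying.

/t/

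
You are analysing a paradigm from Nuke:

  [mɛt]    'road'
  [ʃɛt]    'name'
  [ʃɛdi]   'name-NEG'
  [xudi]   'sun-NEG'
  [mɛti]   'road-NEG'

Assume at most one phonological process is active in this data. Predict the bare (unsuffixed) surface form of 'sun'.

The root 'name' surfaces as [ʃɛdi] and [ʃɛt], with a stem-final [d] ~ [t] alternation.
Compare 'road', with invariant [t] in [mɛti] and [mɛt]: an analysis with underlying /t/ and a rule producing [d] before the NEG suffix would wrongly predict alternation here too.
The alternation reflects word-final obstruent devoicing: voiced obstruents become voiceless word-finally. /d/ is underlying.
From [xudi] the stem 'sun' is /xud/; word-finally this yields [xut].

[xut]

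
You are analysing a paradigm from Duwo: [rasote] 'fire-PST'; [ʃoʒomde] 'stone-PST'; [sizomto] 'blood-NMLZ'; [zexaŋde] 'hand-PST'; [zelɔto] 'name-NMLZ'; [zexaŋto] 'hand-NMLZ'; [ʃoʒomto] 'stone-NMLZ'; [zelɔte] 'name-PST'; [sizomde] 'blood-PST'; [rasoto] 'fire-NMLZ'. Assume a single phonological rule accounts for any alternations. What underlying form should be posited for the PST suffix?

The PST suffix surfaces as [-de] and [-te], depending on the final segment of the stem.
By contrast the NMLZ suffix keeps its initial [t] throughout — that segment must be underlying.
The PST suffix is therefore /-de/ underlyingly, with post-vocalic devoicing: voiced stops become voiceless after a vowel.

/-de/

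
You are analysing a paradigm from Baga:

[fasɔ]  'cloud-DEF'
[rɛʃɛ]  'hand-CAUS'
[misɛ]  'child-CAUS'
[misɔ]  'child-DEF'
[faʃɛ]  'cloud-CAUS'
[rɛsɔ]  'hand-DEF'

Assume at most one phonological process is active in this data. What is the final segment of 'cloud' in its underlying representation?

The root 'cloud' surfaces as [fasɔ] and [faʃɛ], with a stem-final [s] ~ [ʃ] alternation.
But 'child' keeps [s] in both environments ([misɔ], [misɛ]), so there is no rule changing /s/ to [ʃ] before the CAUS suffix.
Therefore /ʃ/ is basic and [s] is derived by depalatalization (palato-alveolar /ʃ/ becomes [s] when no front vowel follows).

/ʃ/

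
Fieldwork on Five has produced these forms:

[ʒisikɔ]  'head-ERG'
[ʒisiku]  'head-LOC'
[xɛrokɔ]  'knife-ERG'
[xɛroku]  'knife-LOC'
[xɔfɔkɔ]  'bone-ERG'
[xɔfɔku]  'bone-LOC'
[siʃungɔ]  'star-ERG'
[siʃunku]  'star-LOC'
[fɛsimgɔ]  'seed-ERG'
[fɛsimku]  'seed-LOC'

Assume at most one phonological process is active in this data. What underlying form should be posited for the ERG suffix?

The ERG morpheme has two allomorphs, [-gɔ] and [-kɔ].
The LOC suffix, which begins with [k], is invariant after every stem; so [k] is not altered by any rule here.
So the underlying form is /-gɔ/, and voiced stops become voiceless after a vowel.

/-gɔ/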